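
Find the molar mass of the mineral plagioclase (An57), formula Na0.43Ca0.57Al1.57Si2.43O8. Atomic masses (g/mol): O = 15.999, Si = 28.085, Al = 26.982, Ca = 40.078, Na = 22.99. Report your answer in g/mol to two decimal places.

M = 0.43*22.99 + 0.57*40.078 + 1.57*26.982 + 2.43*28.085 + 8*15.999

271.33 g/mol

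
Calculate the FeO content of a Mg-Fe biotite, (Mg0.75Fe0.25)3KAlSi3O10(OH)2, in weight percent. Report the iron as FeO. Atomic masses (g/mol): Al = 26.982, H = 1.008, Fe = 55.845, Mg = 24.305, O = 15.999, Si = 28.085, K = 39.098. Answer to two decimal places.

Molar mass of (Mg0.75Fe0.25)3KAlSi3O10(OH)2 = 2.25*24.305 + 0.75*55.845 + 1*39.098 + 1*26.982 + 3*28.085 + 12*15.999 + 2*1.008 = 440.909 g/mol.
Each formula unit contains 0.75 Fe, equivalent to 0.75/1 = 0.7500 mol FeO.
M(FeO) = 1×55.845 + 1×15.999 = 71.844 g/mol.
Mass of FeO per formula unit = 0.7500 × 71.844 = 53.883 g.
FeO wt% = 53.883 / 440.909 × 100 = 12.22%.

12.22 wt%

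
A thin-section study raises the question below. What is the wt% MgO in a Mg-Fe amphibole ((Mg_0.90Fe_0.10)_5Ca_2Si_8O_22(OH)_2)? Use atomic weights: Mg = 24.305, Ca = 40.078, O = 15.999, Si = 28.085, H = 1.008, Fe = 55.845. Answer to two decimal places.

21.90 wt%

M((Mg_0.90Fe_0.10)_5Ca_2Si_8O_22(OH)_2) = 828.123 g/mol; M(MgO) = 40.304 g/mol.
Moles MgO per formula unit = 4.50 Mg ÷ 1 = 4.5000.
MgO fraction = (4.5000 × 40.304) / 828.123 = 181.368/828.123 = 0.2190.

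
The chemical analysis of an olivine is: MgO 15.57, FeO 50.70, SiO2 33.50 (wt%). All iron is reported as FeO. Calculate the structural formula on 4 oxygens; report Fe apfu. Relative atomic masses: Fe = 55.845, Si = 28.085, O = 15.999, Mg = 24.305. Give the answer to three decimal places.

1.279 Fe apfu

MgO: 15.57/40.304 = 0.38631 mol → 0.38631 mol Mg, 0.38631 mol O.
FeO: 50.70/71.844 = 0.70570 mol → 0.70570 mol Fe, 0.70570 mol O.
SiO2: 33.50/60.083 = 0.55756 mol → 0.55756 mol Si, 1.11512 mol O.
Total oxygen = 2.20713 mol. Normalization factor = 4/2.20713 = 1.81231.
Fe per 4 O = 0.70570 × 1.81231 = 1.279.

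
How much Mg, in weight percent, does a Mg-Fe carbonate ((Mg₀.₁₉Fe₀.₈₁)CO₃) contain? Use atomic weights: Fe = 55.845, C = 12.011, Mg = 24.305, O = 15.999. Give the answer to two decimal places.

4.20 weight percent

Molar mass of (Mg₀.₁₉Fe₀.₈₁)CO₃: 0.19×24.305 + 0.81×55.845 + 1×12.011 + 3×15.999 = 109.860 g/mol.
Mass of Mg per formula unit: 0.19 × 24.305 = 4.618 g.
Weight fraction Mg = 4.618 / 109.860 = 0.0420.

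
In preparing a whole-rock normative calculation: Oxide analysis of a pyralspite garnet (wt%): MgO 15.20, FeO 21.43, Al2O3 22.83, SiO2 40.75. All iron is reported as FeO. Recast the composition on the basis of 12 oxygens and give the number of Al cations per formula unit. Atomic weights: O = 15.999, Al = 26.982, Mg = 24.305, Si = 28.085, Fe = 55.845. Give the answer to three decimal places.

1.988 Al apfu

MgO: 15.20/40.304 = 0.37713 mol → 0.37713 mol Mg, 0.37713 mol O.
FeO: 21.43/71.844 = 0.29829 mol → 0.29829 mol Fe, 0.29829 mol O.
Al2O3: 22.83/101.961 = 0.22391 mol → 0.44782 mol Al, 0.67173 mol O.
SiO2: 40.75/60.083 = 0.67823 mol → 0.67823 mol Si, 1.35646 mol O.
Total oxygen = 2.70361 mol. Normalization factor = 12/2.70361 = 4.43851.
Al per 12 O = 0.44782 × 4.43851 = 1.988.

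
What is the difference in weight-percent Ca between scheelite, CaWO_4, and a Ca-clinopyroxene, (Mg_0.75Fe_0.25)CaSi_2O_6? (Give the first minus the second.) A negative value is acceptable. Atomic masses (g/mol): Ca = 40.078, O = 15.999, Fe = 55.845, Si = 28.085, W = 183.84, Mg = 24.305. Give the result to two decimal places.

-3.94 percentage points

Ca in CaWO_4: molar mass 287.914 g/mol; 1×40.078 = 40.078 g → 13.92 wt%.
Ca in (Mg_0.75Fe_0.25)CaSi_2O_6: molar mass 224.432 g/mol; 1×40.078 = 40.078 g → 17.86 wt%.
Difference = 13.92 − 17.86 = -3.94 percentage points.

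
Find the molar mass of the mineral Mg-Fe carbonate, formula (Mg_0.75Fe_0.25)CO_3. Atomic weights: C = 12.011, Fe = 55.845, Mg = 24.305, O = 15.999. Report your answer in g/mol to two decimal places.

92.20 g/mol

M = 0.75·24.305 + 0.25·55.845 + 1·12.011 + 3·15.999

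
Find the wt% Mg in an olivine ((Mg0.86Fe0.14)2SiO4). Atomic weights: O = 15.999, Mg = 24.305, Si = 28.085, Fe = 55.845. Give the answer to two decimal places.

27.96 mass %

Formula mass = 1.72*24.305 + 0.28*55.845 + 1*28.085 + 4*15.999 = 149.522 g/mol, of which 41.805 g is Mg.
So Mg makes up 41.805/149.522 = 0.2796 of the mass, i.e. 27.96%.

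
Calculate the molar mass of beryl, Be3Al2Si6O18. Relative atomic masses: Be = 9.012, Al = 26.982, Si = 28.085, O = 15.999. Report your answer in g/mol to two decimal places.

537.49 g/mol

M = 3*9.012 + 2*26.982 + 6*28.085 + 18*15.999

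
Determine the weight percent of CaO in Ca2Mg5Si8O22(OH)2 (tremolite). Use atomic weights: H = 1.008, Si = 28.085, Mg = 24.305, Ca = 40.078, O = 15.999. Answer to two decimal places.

Formula mass = 812.353 g/mol.
2 Ca → 2.0000 mol CaO per formula unit; M(CaO) = 56.077, so CaO mass = 112.154 g.
112.154/812.353 × 100 = 13.81 wt%.

13.81 wt%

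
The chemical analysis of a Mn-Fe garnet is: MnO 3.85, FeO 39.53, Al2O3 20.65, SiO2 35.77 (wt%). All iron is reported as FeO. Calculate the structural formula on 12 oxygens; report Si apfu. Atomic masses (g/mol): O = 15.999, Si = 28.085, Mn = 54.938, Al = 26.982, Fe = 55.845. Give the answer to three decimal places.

MnO (M=70.937): mol = 0.05427; Mn = 0.05427, O = 0.05427.
FeO (M=71.844): mol = 0.55022; Fe = 0.55022, O = 0.55022.
Al2O3 (M=101.961): mol = 0.20253; Al = 0.40506, O = 0.60759.
SiO2 (M=60.083): mol = 0.59534; Si = 0.59534, O = 1.19068.
ΣO = 2.40276; factor = 12/ΣO = 4.99426.
Si apfu = 0.59534 × 4.99426 = 2.973.

2.973 Si apfu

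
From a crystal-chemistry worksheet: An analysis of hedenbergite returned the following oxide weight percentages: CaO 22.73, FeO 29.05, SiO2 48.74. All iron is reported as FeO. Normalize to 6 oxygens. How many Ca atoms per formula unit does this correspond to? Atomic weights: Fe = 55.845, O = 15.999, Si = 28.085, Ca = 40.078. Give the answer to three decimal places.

CaO (M=56.077): mol = 0.40534; Ca = 0.40534, O = 0.40534.
FeO (M=71.844): mol = 0.40435; Fe = 0.40435, O = 0.40435.
SiO2 (M=60.083): mol = 0.81121; Si = 0.81121, O = 1.62242.
ΣO = 2.43211; factor = 6/ΣO = 2.46699.
Ca apfu = 0.40534 × 2.46699 = 1.000.

1.000 Ca apfu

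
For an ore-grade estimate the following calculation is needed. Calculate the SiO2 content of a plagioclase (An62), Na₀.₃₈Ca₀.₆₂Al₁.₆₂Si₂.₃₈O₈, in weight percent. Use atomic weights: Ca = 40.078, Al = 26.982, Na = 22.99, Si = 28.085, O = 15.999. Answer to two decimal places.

52.55 wt%

M(Na₀.₃₈Ca₀.₆₂Al₁.₆₂Si₂.₃₈O₈) = 272.130 g/mol; M(SiO2) = 60.083 g/mol.
Moles SiO2 per formula unit = 2.38 Si ÷ 1 = 2.3800.
SiO2 fraction = (2.3800 × 60.083) / 272.130 = 142.998/272.130 = 0.5255.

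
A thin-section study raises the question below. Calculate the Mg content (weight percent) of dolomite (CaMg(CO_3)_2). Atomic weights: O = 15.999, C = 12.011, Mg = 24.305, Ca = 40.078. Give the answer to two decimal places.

13.18 weight percent

Molar mass of CaMg(CO_3)_2: 1*40.078 + 1*24.305 + 2*12.011 + 6*15.999 = 184.399 g/mol.
Mass of Mg per formula unit: 1 × 24.305 = 24.305 g.
Weight fraction Mg = 24.305 / 184.399 = 0.1318.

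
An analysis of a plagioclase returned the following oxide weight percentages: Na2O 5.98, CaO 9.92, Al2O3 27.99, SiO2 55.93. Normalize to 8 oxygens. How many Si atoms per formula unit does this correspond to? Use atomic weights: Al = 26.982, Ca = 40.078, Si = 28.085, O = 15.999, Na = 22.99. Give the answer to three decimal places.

2.517 Si apfu

Na2O (M=61.979): mol = 0.09648; Na = 0.19296, O = 0.09648.
CaO (M=56.077): mol = 0.17690; Ca = 0.17690, O = 0.17690.
Al2O3 (M=101.961): mol = 0.27452; Al = 0.54904, O = 0.82356.
SiO2 (M=60.083): mol = 0.93088; Si = 0.93088, O = 1.86176.
ΣO = 2.95870; factor = 8/ΣO = 2.70389.
Si apfu = 0.93088 × 2.70389 = 2.517.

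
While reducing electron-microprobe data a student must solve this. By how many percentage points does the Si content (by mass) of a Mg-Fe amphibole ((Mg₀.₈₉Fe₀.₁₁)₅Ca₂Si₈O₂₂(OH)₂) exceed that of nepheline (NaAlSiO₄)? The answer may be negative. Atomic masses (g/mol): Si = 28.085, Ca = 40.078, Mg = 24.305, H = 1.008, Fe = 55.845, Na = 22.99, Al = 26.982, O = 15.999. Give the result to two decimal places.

7.31 percentage points

M((Mg₀.₈₉Fe₀.₁₁)₅Ca₂Si₈O₂₂(OH)₂) = 829.700 g/mol, so wt% Si = 224.680/829.700 × 100 = 27.08%.
M(NaAlSiO₄) = 142.053 g/mol, so wt% Si = 28.085/142.053 × 100 = 19.77%.
27.08 − 19.77 = 7.31 pp.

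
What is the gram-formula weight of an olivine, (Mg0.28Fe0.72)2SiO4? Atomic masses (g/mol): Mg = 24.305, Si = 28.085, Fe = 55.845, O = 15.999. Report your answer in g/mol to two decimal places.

186.11 g/mol

Mg: 0.56 × 24.305 = 13.6108
Fe: 1.44 × 55.845 = 80.4168
Si: 1 × 28.085 = 28.0850
O: 4 × 15.999 = 63.9960
Summing the contributions gives the formula mass.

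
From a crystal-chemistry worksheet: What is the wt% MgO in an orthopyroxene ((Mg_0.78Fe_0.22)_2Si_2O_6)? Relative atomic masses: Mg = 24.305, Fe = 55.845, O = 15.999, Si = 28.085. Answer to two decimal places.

29.29 wt%

Molar mass of (Mg_0.78Fe_0.22)_2Si_2O_6 = 1.56·24.305 + 0.44·55.845 + 2·28.085 + 6·15.999 = 214.652 g/mol.
Each formula unit contains 1.56 Mg, equivalent to 1.56/1 = 1.5600 mol MgO.
M(MgO) = 1×24.305 + 1×15.999 = 40.304 g/mol.
Mass of MgO per formula unit = 1.5600 × 40.304 = 62.874 g.
MgO wt% = 62.874 / 214.652 × 100 = 29.29%.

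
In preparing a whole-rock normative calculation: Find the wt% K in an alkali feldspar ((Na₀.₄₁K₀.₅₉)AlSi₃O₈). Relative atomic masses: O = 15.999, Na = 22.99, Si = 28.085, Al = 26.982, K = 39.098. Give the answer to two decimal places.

M((Na₀.₄₁K₀.₅₉)AlSi₃O₈) = 271.723 g/mol.
K contributes 0.59 × 39.098 = 23.068 g per mole.
23.068/271.723 = 0.0849 → 8.49%.

8.49 wt%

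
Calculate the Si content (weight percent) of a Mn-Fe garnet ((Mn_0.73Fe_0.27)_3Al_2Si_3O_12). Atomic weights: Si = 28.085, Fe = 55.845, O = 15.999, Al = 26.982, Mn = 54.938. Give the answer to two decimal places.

Formula mass = 2.19·54.938 + 0.81·55.845 + 2·26.982 + 3·28.085 + 12·15.999 = 495.756 g/mol, of which 84.255 g is Si.
So Si makes up 84.255/495.756 = 0.1700 of the mass, i.e. 17.00%.

17.00 weight percent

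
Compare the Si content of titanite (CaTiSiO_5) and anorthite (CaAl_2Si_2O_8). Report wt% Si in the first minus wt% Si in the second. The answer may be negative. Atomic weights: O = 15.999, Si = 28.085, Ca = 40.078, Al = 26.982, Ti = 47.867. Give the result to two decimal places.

Si in CaTiSiO_5: molar mass 196.025 g/mol; 1×28.085 = 28.085 g → 14.33 wt%.
Si in CaAl_2Si_2O_8: molar mass 278.204 g/mol; 2×28.085 = 56.170 g → 20.19 wt%.
Difference = 14.33 − 20.19 = -5.86 percentage points.

-5.86 percentage points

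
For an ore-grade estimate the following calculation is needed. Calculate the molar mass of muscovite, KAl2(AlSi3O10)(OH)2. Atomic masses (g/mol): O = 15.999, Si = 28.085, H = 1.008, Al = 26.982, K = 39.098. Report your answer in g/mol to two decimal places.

398.30 g/mol

The formula mass is the sum 1×39.098 + 3×26.982 + 3×28.085 + 12×15.999 + 2×1.008.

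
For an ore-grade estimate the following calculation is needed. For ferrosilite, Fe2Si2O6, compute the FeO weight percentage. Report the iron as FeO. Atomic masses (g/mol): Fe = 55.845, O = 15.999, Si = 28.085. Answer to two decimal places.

54.46 wt%

Molar mass of Fe2Si2O6 = 2×55.845 + 2×28.085 + 6×15.999 = 263.854 g/mol.
Each formula unit contains 2 Fe, equivalent to 2/1 = 2.0000 mol FeO.
M(FeO) = 1×55.845 + 1×15.999 = 71.844 g/mol.
Mass of FeO per formula unit = 2.0000 × 71.844 = 143.688 g.
FeO wt% = 143.688 / 263.854 × 100 = 54.46%.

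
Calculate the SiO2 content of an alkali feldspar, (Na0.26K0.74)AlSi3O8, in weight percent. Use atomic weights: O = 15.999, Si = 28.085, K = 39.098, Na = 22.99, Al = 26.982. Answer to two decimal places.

Molar mass of (Na0.26K0.74)AlSi3O8 = 0.26·22.99 + 0.74·39.098 + 1·26.982 + 3·28.085 + 8·15.999 = 274.139 g/mol.
Each formula unit contains 3 Si, equivalent to 3/1 = 3.0000 mol SiO2.
M(SiO2) = 1×28.085 + 2×15.999 = 60.083 g/mol.
Mass of SiO2 per formula unit = 3.0000 × 60.083 = 180.249 g.
SiO2 wt% = 180.249 / 274.139 × 100 = 65.75%.

65.75 wt%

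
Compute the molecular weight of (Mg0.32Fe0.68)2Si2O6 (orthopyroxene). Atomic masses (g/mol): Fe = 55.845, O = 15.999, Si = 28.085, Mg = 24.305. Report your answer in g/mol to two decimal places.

243.67 g/mol

M = 0.64·24.305 + 1.36·55.845 + 2·28.085 + 6·15.999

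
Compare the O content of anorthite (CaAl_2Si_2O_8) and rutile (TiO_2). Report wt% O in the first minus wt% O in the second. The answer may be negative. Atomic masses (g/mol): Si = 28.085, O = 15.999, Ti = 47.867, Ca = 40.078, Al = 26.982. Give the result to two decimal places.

5.94 percentage points

First mineral: 127.992 g O in 278.204 g formula = 46.01 wt% O.
Second mineral: 31.998 g O in 79.865 g formula = 40.07 wt% O.
46.01% − 40.07% gives a difference of 5.94 percentage points.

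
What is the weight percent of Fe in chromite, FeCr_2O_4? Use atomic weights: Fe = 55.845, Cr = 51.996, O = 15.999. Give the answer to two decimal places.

24.95 mass %

Formula mass = 1×55.845 + 2×51.996 + 4×15.999 = 223.833 g/mol, of which 55.845 g is Fe.
So Fe makes up 55.845/223.833 = 0.2495 of the mass, i.e. 24.95%.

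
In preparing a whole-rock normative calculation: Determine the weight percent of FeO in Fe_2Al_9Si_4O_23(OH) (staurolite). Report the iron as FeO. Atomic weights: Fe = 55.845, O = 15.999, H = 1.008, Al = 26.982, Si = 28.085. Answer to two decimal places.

M(Fe_2Al_9Si_4O_23(OH)) = 851.852 g/mol; M(FeO) = 71.844 g/mol.
Moles FeO per formula unit = 2 Fe ÷ 1 = 2.0000.
FeO fraction = (2.0000 × 71.844) / 851.852 = 143.688/851.852 = 0.1687.

16.87 wt%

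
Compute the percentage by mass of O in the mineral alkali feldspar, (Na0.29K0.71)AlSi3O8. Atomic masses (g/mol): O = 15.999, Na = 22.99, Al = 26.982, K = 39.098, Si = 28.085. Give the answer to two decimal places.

M((Na0.29K0.71)AlSi3O8) = 273.656 g/mol.
O contributes 8 × 15.999 = 127.992 g per mole.
127.992/273.656 = 0.4677 → 46.77%.

46.77 weight percent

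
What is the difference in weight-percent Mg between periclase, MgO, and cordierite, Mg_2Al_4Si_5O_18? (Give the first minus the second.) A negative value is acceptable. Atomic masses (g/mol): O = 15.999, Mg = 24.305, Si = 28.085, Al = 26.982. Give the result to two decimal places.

M(MgO) = 40.304 g/mol, so wt% Mg = 24.305/40.304 × 100 = 60.30%.
M(Mg_2Al_4Si_5O_18) = 584.945 g/mol, so wt% Mg = 48.610/584.945 × 100 = 8.31%.
60.30 − 8.31 = 51.99 pp.

51.99 percentage points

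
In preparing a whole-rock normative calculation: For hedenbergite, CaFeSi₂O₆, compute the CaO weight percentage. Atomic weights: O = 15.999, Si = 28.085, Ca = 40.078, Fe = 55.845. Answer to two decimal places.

Formula mass = 248.087 g/mol.
1 Ca → 1.0000 mol CaO per formula unit; M(CaO) = 56.077, so CaO mass = 56.077 g.
56.077/248.087 × 100 = 22.60 wt%.

22.60 wt%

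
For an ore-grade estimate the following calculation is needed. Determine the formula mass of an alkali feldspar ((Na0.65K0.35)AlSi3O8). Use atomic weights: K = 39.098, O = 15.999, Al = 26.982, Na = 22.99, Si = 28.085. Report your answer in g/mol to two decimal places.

Na: 0.65 × 22.99 = 14.9435
K: 0.35 × 39.098 = 13.6843
Al: 1 × 26.982 = 26.9820
Si: 3 × 28.085 = 84.2550
O: 8 × 15.999 = 127.9920
Summing the contributions gives the formula mass.

267.86 g/mol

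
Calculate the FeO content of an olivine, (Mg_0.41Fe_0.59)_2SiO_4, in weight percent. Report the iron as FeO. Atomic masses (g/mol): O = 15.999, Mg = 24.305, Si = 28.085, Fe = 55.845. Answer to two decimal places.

47.65 wt%

Molar mass of (Mg_0.41Fe_0.59)_2SiO_4 = 0.82·24.305 + 1.18·55.845 + 1·28.085 + 4·15.999 = 177.908 g/mol.
Each formula unit contains 1.18 Fe, equivalent to 1.18/1 = 1.1800 mol FeO.
M(FeO) = 1×55.845 + 1×15.999 = 71.844 g/mol.
Mass of FeO per formula unit = 1.1800 × 71.844 = 84.776 g.
FeO wt% = 84.776 / 177.908 × 100 = 47.65%.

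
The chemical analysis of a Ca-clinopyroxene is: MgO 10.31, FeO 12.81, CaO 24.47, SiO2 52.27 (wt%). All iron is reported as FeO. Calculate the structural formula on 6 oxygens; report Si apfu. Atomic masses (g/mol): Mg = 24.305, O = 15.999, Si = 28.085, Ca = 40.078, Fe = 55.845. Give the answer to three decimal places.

MgO: 10.31/40.304 = 0.25581 mol → 0.25581 mol Mg, 0.25581 mol O.
FeO: 12.81/71.844 = 0.17830 mol → 0.17830 mol Fe, 0.17830 mol O.
CaO: 24.47/56.077 = 0.43636 mol → 0.43636 mol Ca, 0.43636 mol O.
SiO2: 52.27/60.083 = 0.86996 mol → 0.86996 mol Si, 1.73992 mol O.
Total oxygen = 2.61039 mol. Normalization factor = 6/2.61039 = 2.29851.
Si per 6 O = 0.86996 × 2.29851 = 2.000.

2.000 Si apfu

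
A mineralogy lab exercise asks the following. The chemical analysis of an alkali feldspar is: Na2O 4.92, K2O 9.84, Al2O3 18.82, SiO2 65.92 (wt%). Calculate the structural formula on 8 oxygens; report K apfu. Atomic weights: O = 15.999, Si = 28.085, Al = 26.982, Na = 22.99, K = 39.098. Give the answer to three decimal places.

Na2O (M=61.979): mol = 0.07938; Na = 0.15876, O = 0.07938.
K2O (M=94.195): mol = 0.10446; K = 0.20892, O = 0.10446.
Al2O3 (M=101.961): mol = 0.18458; Al = 0.36916, O = 0.55374.
SiO2 (M=60.083): mol = 1.09715; Si = 1.09715, O = 2.19430.
ΣO = 2.93188; factor = 8/ΣO = 2.72862.
K apfu = 0.20892 × 2.72862 = 0.570.

0.570 K apfu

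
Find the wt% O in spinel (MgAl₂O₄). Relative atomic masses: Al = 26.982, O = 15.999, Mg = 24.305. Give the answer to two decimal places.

44.98 wt%

Molar mass of MgAl₂O₄: 1·24.305 + 2·26.982 + 4·15.999 = 142.265 g/mol.
Mass of O per formula unit: 4 × 15.999 = 63.996 g.
Weight fraction O = 63.996 / 142.265 = 0.4498.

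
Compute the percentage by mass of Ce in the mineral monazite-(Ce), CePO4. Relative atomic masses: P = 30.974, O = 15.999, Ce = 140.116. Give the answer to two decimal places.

59.60 weight percent

Molar mass of CePO4: 1·140.116 + 1·30.974 + 4·15.999 = 235.086 g/mol.
Mass of Ce per formula unit: 1 × 140.116 = 140.116 g.
Weight fraction Ce = 140.116 / 235.086 = 0.5960.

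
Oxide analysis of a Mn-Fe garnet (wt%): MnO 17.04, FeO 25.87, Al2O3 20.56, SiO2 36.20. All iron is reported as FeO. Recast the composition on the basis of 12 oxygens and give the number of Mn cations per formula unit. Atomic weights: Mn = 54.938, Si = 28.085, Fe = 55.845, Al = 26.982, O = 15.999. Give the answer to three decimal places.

1.196 Mn apfu

17.04 wt% MnO ÷ 70.937 g/mol = 0.24021 mol, giving 0.24021 Mn and 0.24021 O.
25.87 wt% FeO ÷ 71.844 g/mol = 0.36009 mol, giving 0.36009 Fe and 0.36009 O.
20.56 wt% Al2O3 ÷ 101.961 g/mol = 0.20165 mol, giving 0.40330 Al and 0.60495 O.
36.20 wt% SiO2 ÷ 60.083 g/mol = 0.60250 mol, giving 0.60250 Si and 1.20500 O.
Oxygen sums to 2.41025; scaling by 12/2.41025 = 4.97874 puts the formula on 12 O.
Mn: 0.24021 × 4.97874 = 1.196 atoms per formula unit.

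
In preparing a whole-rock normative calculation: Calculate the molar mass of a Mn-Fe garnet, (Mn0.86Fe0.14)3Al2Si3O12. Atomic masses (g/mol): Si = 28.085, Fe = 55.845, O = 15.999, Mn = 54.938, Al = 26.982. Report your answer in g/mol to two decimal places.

495.40 g/mol

M = 2.58(54.938) + 0.42(55.845) + 2(26.982) + 3(28.085) + 12(15.999)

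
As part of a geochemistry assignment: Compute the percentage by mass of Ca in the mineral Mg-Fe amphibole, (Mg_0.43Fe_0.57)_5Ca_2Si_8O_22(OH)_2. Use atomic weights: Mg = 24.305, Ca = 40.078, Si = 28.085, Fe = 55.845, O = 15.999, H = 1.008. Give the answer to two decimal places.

8.88 weight percent

Formula mass = 2.15·24.305 + 2.85·55.845 + 2·40.078 + 8·28.085 + 24·15.999 + 2·1.008 = 902.242 g/mol, of which 80.156 g is Ca.
So Ca makes up 80.156/902.242 = 0.0888 of the mass, i.e. 8.88%.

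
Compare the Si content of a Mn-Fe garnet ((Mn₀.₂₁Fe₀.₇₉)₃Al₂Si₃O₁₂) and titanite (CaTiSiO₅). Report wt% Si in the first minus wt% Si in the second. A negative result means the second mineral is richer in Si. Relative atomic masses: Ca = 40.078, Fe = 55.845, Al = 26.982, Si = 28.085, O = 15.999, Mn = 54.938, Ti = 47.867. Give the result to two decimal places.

2.62 percentage points

Si in (Mn₀.₂₁Fe₀.₇₉)₃Al₂Si₃O₁₂: molar mass 497.171 g/mol; 3×28.085 = 84.255 g → 16.95 wt%.
Si in CaTiSiO₅: molar mass 196.025 g/mol; 1×28.085 = 28.085 g → 14.33 wt%.
Difference = 16.95 − 14.33 = 2.62 percentage points.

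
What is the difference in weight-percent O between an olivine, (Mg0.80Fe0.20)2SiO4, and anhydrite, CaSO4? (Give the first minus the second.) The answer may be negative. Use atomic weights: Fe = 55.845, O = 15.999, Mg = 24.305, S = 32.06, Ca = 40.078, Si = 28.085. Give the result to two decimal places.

First mineral: 63.996 g O in 153.307 g formula = 41.74 wt% O.
Second mineral: 63.996 g O in 136.134 g formula = 47.01 wt% O.
41.74% − 47.01% gives a difference of -5.27 percentage points.

-5.27 percentage points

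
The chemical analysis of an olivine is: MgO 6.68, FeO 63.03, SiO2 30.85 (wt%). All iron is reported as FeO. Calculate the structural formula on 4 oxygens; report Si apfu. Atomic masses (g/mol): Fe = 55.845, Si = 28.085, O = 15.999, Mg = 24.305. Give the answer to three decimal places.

MgO: 6.68/40.304 = 0.16574 mol → 0.16574 mol Mg, 0.16574 mol O.
FeO: 63.03/71.844 = 0.87732 mol → 0.87732 mol Fe, 0.87732 mol O.
SiO2: 30.85/60.083 = 0.51346 mol → 0.51346 mol Si, 1.02692 mol O.
Total oxygen = 2.06998 mol. Normalization factor = 4/2.06998 = 1.93239.
Si per 4 O = 0.51346 × 1.93239 = 0.992.

0.992 Si apfu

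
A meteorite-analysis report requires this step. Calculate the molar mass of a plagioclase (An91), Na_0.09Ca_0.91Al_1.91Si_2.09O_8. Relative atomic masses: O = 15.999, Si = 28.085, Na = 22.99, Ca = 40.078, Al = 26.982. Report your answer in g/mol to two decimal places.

276.77 g/mol

M = 0.09×22.99 + 0.91×40.078 + 1.91×26.982 + 2.09×28.085 + 8×15.999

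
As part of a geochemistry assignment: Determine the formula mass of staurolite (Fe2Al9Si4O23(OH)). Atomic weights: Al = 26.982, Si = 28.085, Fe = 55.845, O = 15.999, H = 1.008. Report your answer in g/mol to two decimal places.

851.85 g/mol

The formula mass is the sum 2*55.845 + 9*26.982 + 4*28.085 + 24*15.999 + 1*1.008.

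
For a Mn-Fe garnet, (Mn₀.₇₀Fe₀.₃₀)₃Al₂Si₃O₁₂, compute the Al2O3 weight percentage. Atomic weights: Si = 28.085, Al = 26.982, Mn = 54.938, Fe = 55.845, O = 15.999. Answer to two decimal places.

Formula mass = 495.837 g/mol.
2 Al → 1.0000 mol Al2O3 per formula unit; M(Al2O3) = 101.961, so Al2O3 mass = 101.961 g.
101.961/495.837 × 100 = 20.56 wt%.

20.56 wt%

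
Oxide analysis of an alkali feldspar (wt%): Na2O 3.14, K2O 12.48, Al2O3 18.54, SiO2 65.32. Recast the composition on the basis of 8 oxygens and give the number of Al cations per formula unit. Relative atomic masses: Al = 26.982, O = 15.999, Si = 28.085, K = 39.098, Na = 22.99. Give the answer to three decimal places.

1.002 Al apfu

Na2O (M=61.979): mol = 0.05066; Na = 0.10132, O = 0.05066.
K2O (M=94.195): mol = 0.13249; K = 0.26498, O = 0.13249.
Al2O3 (M=101.961): mol = 0.18183; Al = 0.36366, O = 0.54549.
SiO2 (M=60.083): mol = 1.08716; Si = 1.08716, O = 2.17432.
ΣO = 2.90296; factor = 8/ΣO = 2.75581.
Al apfu = 0.36366 × 2.75581 = 1.002.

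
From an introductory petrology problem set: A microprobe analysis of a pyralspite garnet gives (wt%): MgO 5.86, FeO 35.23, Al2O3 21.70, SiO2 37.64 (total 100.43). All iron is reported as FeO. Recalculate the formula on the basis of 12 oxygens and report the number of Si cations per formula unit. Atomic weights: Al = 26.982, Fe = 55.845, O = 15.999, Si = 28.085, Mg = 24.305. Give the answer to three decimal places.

2.975 Si apfu

5.86 wt% MgO ÷ 40.304 g/mol = 0.14539 mol, giving 0.14539 Mg and 0.14539 O.
35.23 wt% FeO ÷ 71.844 g/mol = 0.49037 mol, giving 0.49037 Fe and 0.49037 O.
21.70 wt% Al2O3 ÷ 101.961 g/mol = 0.21283 mol, giving 0.42566 Al and 0.63849 O.
37.64 wt% SiO2 ÷ 60.083 g/mol = 0.62647 mol, giving 0.62647 Si and 1.25294 O.
Oxygen sums to 2.52719; scaling by 12/2.52719 = 4.74836 puts the formula on 12 O.
Si: 0.62647 × 4.74836 = 2.975 atoms per formula unit.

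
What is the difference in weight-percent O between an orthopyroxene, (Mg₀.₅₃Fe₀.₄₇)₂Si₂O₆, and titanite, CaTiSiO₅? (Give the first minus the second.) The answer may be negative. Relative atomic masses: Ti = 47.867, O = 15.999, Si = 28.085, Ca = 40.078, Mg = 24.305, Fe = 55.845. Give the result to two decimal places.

0.85 percentage points

First mineral: 95.994 g O in 230.422 g formula = 41.66 wt% O.
Second mineral: 79.995 g O in 196.025 g formula = 40.81 wt% O.
41.66% − 40.81% gives a difference of 0.85 percentage points.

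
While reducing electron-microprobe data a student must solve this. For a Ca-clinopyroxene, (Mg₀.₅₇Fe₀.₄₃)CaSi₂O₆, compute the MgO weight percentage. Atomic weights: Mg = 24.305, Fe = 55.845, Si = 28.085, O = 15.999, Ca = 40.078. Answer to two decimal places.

M((Mg₀.₅₇Fe₀.₄₃)CaSi₂O₆) = 230.109 g/mol; M(MgO) = 40.304 g/mol.
Moles MgO per formula unit = 0.57 Mg ÷ 1 = 0.5700.
MgO fraction = (0.5700 × 40.304) / 230.109 = 22.973/230.109 = 0.0998.

9.98 wt%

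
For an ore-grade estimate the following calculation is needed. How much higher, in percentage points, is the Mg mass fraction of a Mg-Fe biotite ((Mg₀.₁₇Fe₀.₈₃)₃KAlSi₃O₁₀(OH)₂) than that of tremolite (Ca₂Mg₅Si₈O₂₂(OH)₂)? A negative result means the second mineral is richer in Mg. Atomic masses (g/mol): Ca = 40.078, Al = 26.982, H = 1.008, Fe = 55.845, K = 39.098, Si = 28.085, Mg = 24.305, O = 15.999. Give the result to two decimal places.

Mg in (Mg₀.₁₇Fe₀.₈₃)₃KAlSi₃O₁₀(OH)₂: molar mass 495.789 g/mol; 0.51×24.305 = 12.396 g → 2.50 wt%.
Mg in Ca₂Mg₅Si₈O₂₂(OH)₂: molar mass 812.353 g/mol; 5×24.305 = 121.525 g → 14.96 wt%.
Difference = 2.50 − 14.96 = -12.46 percentage points.

-12.46 percentage points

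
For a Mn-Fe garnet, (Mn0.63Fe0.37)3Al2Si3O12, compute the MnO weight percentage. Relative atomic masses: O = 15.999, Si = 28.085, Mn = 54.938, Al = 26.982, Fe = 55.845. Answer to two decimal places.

27.03 wt%

Molar mass of (Mn0.63Fe0.37)3Al2Si3O12 = 1.89*54.938 + 1.11*55.845 + 2*26.982 + 3*28.085 + 12*15.999 = 496.028 g/mol.
Each formula unit contains 1.89 Mn, equivalent to 1.89/1 = 1.8900 mol MnO.
M(MnO) = 1×54.938 + 1×15.999 = 70.937 g/mol.
Mass of MnO per formula unit = 1.8900 × 70.937 = 134.071 g.
MnO wt% = 134.071 / 496.028 × 100 = 27.03%.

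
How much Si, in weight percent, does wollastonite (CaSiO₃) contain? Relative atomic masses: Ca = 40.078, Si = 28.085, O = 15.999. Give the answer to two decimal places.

24.18 weight percent

M(CaSiO₃) = 116.160 g/mol.
Si contributes 1 × 28.085 = 28.085 g per mole.
28.085/116.160 = 0.2418 → 24.18%.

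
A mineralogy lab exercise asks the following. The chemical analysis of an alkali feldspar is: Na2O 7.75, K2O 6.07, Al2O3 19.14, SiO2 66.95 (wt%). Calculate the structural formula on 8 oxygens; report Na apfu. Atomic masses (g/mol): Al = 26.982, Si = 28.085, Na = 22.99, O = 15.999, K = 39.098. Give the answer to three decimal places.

Na2O: 7.75/61.979 = 0.12504 mol → 0.25008 mol Na, 0.12504 mol O.
K2O: 6.07/94.195 = 0.06444 mol → 0.12888 mol K, 0.06444 mol O.
Al2O3: 19.14/101.961 = 0.18772 mol → 0.37544 mol Al, 0.56316 mol O.
SiO2: 66.95/60.083 = 1.11429 mol → 1.11429 mol Si, 2.22858 mol O.
Total oxygen = 2.98122 mol. Normalization factor = 8/2.98122 = 2.68347.
Na per 8 O = 0.25008 × 2.68347 = 0.671.

0.671 Na apfu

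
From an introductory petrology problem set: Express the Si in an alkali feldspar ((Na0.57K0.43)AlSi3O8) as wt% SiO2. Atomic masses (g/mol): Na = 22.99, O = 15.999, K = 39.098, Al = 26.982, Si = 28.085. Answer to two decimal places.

66.97 wt%

M((Na0.57K0.43)AlSi3O8) = 269.145 g/mol; M(SiO2) = 60.083 g/mol.
Moles SiO2 per formula unit = 3 Si ÷ 1 = 3.0000.
SiO2 fraction = (3.0000 × 60.083) / 269.145 = 180.249/269.145 = 0.6697.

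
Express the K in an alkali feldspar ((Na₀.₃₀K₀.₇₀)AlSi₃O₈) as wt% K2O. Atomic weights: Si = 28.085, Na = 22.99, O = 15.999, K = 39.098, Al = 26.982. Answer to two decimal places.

12.05 wt%

Formula mass = 273.495 g/mol.
0.70 K → 0.3500 mol K2O per formula unit; M(K2O) = 94.195, so K2O mass = 32.968 g.
32.968/273.495 × 100 = 12.05 wt%.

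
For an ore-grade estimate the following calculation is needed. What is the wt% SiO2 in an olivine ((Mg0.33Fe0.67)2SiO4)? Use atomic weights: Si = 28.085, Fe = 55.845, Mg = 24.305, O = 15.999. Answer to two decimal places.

32.84 wt%

Formula mass = 182.955 g/mol.
1 Si → 1.0000 mol SiO2 per formula unit; M(SiO2) = 60.083, so SiO2 mass = 60.083 g.
60.083/182.955 × 100 = 32.84 wt%.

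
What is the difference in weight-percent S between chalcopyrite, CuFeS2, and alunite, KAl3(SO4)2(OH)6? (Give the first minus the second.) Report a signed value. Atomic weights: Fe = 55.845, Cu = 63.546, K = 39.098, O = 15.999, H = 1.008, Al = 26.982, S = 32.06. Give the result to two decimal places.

19.46 percentage points

First mineral: 64.120 g S in 183.511 g formula = 34.94 wt% S.
Second mineral: 64.120 g S in 414.198 g formula = 15.48 wt% S.
34.94% − 15.48% gives a difference of 19.46 percentage points.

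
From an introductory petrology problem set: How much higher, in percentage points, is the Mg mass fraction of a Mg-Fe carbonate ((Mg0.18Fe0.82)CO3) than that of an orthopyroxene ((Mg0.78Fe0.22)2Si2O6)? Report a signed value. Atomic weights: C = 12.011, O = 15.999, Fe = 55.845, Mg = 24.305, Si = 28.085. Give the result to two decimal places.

First mineral: 4.375 g Mg in 110.176 g formula = 3.97 wt% Mg.
Second mineral: 37.916 g Mg in 214.652 g formula = 17.66 wt% Mg.
3.97% − 17.66% gives a difference of -13.69 percentage points.

-13.69 percentage points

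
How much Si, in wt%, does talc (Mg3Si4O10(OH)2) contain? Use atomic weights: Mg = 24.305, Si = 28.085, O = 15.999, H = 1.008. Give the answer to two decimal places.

Molar mass of Mg3Si4O10(OH)2: 3×24.305 + 4×28.085 + 12×15.999 + 2×1.008 = 379.259 g/mol.
Mass of Si per formula unit: 4 × 28.085 = 112.340 g.
Weight fraction Si = 112.340 / 379.259 = 0.2962.

29.62 wt%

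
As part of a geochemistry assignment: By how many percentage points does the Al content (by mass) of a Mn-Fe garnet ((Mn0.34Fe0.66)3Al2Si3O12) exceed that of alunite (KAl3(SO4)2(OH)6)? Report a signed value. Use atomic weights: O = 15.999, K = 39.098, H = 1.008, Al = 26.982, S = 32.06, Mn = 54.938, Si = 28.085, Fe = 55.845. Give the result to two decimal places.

-8.68 percentage points

First mineral: 53.964 g Al in 496.817 g formula = 10.86 wt% Al.
Second mineral: 80.946 g Al in 414.198 g formula = 19.54 wt% Al.
10.86% − 19.54% gives a difference of -8.68 percentage points.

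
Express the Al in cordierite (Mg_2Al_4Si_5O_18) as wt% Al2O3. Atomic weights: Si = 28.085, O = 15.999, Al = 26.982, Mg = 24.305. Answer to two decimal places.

Molar mass of Mg_2Al_4Si_5O_18 = 2×24.305 + 4×26.982 + 5×28.085 + 18×15.999 = 584.945 g/mol.
Each formula unit contains 4 Al, equivalent to 4/2 = 2.0000 mol Al2O3.
M(Al2O3) = 2×26.982 + 3×15.999 = 101.961 g/mol.
Mass of Al2O3 per formula unit = 2.0000 × 101.961 = 203.922 g.
Al2O3 wt% = 203.922 / 584.945 × 100 = 34.86%.

34.86 wt%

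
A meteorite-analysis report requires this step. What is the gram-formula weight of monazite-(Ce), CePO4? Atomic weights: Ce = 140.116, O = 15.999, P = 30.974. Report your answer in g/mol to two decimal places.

M = 1×140.116 + 1×30.974 + 4×15.999

235.09 g/mol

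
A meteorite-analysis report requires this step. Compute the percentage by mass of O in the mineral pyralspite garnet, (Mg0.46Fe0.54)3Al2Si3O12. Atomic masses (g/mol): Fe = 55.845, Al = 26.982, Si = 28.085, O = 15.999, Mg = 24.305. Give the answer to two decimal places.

42.27 mass %

Formula mass = 1.38·24.305 + 1.62·55.845 + 2·26.982 + 3·28.085 + 12·15.999 = 454.217 g/mol, of which 191.988 g is O.
So O makes up 191.988/454.217 = 0.4227 of the mass, i.e. 42.27%.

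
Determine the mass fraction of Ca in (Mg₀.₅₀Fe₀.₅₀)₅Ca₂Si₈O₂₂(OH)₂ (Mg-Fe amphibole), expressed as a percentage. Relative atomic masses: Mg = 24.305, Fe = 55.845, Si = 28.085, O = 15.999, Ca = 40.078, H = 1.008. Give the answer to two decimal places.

8.99 mass %

Formula mass = 2.50·24.305 + 2.50·55.845 + 2·40.078 + 8·28.085 + 24·15.999 + 2·1.008 = 891.203 g/mol, of which 80.156 g is Ca.
So Ca makes up 80.156/891.203 = 0.0899 of the mass, i.e. 8.99%.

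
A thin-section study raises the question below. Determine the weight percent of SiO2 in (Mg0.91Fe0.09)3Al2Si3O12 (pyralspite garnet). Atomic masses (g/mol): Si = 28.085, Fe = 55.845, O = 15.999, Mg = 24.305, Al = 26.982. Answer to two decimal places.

Formula mass = 411.638 g/mol.
3 Si → 3.0000 mol SiO2 per formula unit; M(SiO2) = 60.083, so SiO2 mass = 180.249 g.
180.249/411.638 × 100 = 43.79 wt%.

43.79 wt%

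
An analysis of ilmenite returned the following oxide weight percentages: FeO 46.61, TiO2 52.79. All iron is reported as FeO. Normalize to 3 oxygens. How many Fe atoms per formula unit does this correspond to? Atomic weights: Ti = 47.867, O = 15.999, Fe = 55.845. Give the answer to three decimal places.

FeO (M=71.844): mol = 0.64877; Fe = 0.64877, O = 0.64877.
TiO2 (M=79.865): mol = 0.66099; Ti = 0.66099, O = 1.32198.
ΣO = 1.97075; factor = 3/ΣO = 1.52226.
Fe apfu = 0.64877 × 1.52226 = 0.988.

0.988 Fe apfu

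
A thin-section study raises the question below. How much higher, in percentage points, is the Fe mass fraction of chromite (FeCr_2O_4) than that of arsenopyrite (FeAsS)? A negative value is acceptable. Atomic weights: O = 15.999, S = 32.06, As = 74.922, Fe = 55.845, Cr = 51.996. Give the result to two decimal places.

Fe in FeCr_2O_4: molar mass 223.833 g/mol; 1×55.845 = 55.845 g → 24.95 wt%.
Fe in FeAsS: molar mass 162.827 g/mol; 1×55.845 = 55.845 g → 34.30 wt%.
Difference = 24.95 − 34.30 = -9.35 percentage points.

-9.35 percentage points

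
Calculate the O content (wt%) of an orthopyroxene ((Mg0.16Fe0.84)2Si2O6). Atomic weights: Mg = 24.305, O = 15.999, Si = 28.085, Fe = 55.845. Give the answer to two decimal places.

37.83 wt%

Formula mass = 0.32*24.305 + 1.68*55.845 + 2*28.085 + 6*15.999 = 253.761 g/mol, of which 95.994 g is O.
So O makes up 95.994/253.761 = 0.3783 of the mass, i.e. 37.83%.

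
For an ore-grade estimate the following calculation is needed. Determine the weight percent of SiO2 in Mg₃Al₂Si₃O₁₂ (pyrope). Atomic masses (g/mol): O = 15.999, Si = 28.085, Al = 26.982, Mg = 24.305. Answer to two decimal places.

44.71 wt%

Molar mass of Mg₃Al₂Si₃O₁₂ = 3×24.305 + 2×26.982 + 3×28.085 + 12×15.999 = 403.122 g/mol.
Each formula unit contains 3 Si, equivalent to 3/1 = 3.0000 mol SiO2.
M(SiO2) = 1×28.085 + 2×15.999 = 60.083 g/mol.
Mass of SiO2 per formula unit = 3.0000 × 60.083 = 180.249 g.
SiO2 wt% = 180.249 / 403.122 × 100 = 44.71%.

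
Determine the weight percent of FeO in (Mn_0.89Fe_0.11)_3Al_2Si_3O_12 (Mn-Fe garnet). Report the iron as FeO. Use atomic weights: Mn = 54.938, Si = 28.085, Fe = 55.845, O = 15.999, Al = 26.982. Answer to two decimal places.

Molar mass of (Mn_0.89Fe_0.11)_3Al_2Si_3O_12 = 2.67×54.938 + 0.33×55.845 + 2×26.982 + 3×28.085 + 12×15.999 = 495.320 g/mol.
Each formula unit contains 0.33 Fe, equivalent to 0.33/1 = 0.3300 mol FeO.
M(FeO) = 1×55.845 + 1×15.999 = 71.844 g/mol.
Mass of FeO per formula unit = 0.3300 × 71.844 = 23.709 g.
FeO wt% = 23.709 / 495.320 × 100 = 4.79%.

4.79 wt%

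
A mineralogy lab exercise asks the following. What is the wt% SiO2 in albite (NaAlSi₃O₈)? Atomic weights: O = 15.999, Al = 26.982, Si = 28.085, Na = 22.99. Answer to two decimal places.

68.74 wt%

Formula mass = 262.219 g/mol.
3 Si → 3.0000 mol SiO2 per formula unit; M(SiO2) = 60.083, so SiO2 mass = 180.249 g.
180.249/262.219 × 100 = 68.74 wt%.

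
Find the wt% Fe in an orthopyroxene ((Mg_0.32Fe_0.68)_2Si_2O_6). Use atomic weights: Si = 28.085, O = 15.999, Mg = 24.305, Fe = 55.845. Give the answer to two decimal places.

31.17 wt%

M((Mg_0.32Fe_0.68)_2Si_2O_6) = 243.668 g/mol.
Fe contributes 1.36 × 55.845 = 75.949 g per mole.
75.949/243.668 = 0.3117 → 31.17%.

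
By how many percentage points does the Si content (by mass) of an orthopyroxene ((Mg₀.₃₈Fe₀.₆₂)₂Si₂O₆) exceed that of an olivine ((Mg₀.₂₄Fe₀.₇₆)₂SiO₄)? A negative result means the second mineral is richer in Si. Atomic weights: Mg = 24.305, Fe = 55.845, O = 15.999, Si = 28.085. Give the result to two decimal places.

8.53 percentage points

First mineral: 56.170 g Si in 239.884 g formula = 23.42 wt% Si.
Second mineral: 28.085 g Si in 188.632 g formula = 14.89 wt% Si.
23.42% − 14.89% gives a difference of 8.53 percentage points.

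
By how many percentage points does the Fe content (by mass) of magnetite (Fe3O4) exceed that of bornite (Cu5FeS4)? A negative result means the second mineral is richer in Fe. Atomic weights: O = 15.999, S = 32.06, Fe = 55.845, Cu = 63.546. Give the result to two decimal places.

M(Fe3O4) = 231.531 g/mol, so wt% Fe = 167.535/231.531 × 100 = 72.36%.
M(Cu5FeS4) = 501.815 g/mol, so wt% Fe = 55.845/501.815 × 100 = 11.13%.
72.36 − 11.13 = 61.23 pp.

61.23 percentage points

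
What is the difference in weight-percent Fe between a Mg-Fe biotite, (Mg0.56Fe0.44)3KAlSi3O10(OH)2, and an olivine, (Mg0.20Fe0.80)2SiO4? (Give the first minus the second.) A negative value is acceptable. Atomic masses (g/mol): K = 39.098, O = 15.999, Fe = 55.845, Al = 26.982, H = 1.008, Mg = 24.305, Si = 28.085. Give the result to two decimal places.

Fe in (Mg0.56Fe0.44)3KAlSi3O10(OH)2: molar mass 458.887 g/mol; 1.32×55.845 = 73.715 g → 16.06 wt%.
Fe in (Mg0.20Fe0.80)2SiO4: molar mass 191.155 g/mol; 1.60×55.845 = 89.352 g → 46.74 wt%.
Difference = 16.06 − 46.74 = -30.68 percentage points.

-30.68 percentage points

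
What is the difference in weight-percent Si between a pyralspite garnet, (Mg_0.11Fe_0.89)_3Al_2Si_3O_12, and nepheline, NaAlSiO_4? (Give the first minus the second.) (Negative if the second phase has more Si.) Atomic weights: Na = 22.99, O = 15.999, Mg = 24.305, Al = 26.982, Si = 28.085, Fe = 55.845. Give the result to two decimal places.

Si in (Mg_0.11Fe_0.89)_3Al_2Si_3O_12: molar mass 487.334 g/mol; 3×28.085 = 84.255 g → 17.29 wt%.
Si in NaAlSiO_4: molar mass 142.053 g/mol; 1×28.085 = 28.085 g → 19.77 wt%.
Difference = 17.29 − 19.77 = -2.48 percentage points.

-2.48 percentage points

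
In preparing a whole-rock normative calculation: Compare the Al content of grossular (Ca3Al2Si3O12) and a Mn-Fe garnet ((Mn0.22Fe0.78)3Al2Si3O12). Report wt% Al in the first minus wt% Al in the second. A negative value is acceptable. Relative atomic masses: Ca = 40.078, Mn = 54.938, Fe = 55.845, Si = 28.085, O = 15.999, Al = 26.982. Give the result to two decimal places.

M(Ca3Al2Si3O12) = 450.441 g/mol, so wt% Al = 53.964/450.441 × 100 = 11.98%.
M((Mn0.22Fe0.78)3Al2Si3O12) = 497.143 g/mol, so wt% Al = 53.964/497.143 × 100 = 10.85%.
11.98 − 10.85 = 1.13 pp.

1.13 percentage points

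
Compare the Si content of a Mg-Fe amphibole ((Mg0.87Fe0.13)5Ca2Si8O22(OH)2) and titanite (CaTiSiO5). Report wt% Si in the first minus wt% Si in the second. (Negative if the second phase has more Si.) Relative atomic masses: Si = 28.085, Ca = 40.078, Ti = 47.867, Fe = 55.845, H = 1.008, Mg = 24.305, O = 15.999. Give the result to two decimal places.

M((Mg0.87Fe0.13)5Ca2Si8O22(OH)2) = 832.854 g/mol, so wt% Si = 224.680/832.854 × 100 = 26.98%.
M(CaTiSiO5) = 196.025 g/mol, so wt% Si = 28.085/196.025 × 100 = 14.33%.
26.98 − 14.33 = 12.65 pp.

12.65 percentage points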